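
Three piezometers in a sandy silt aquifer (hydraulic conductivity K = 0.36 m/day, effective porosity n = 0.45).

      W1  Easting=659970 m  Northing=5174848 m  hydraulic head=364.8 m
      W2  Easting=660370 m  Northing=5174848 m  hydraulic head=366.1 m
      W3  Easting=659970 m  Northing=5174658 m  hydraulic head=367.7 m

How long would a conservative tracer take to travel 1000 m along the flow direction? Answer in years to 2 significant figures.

220 years

∂h/∂x = (366.1 − 364.8) / (660370 − 659970) = +0.003250
∂h/∂y = (367.7 − 364.8) / (5174658 − 5174848) = -0.01526
|∇h| = √(0.003250² + -0.01526²) = 0.0156
Seepage velocity v = K·i/n = 0.36 × 0.0156 / 0.45 = 0.01248 m/day.
t = 1000 / 0.01248 = 8.013e+04 days = 219 years.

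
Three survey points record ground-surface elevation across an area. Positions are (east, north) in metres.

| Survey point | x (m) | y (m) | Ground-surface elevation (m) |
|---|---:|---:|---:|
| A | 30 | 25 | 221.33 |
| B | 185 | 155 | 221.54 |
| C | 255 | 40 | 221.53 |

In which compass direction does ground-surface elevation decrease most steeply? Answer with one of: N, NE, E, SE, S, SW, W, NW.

Differences from A: to B (Δx, Δy, Δh) = (155, 130, +0.21); to C = (225, 15, +0.20).
Determinant of the coordinate differences = 155·15 − 225·130 = -26925.
∂z/∂x = [(+0.21)·15 − (+0.20)·130] / -26925 = +0.0008487
∂z/∂y = [155·(+0.20) − 225·(+0.21)] / -26925 = +0.0006035
Steepest decrease is along −∇f = (-0.0008487 E, -0.0006035 N) → southwest.

SW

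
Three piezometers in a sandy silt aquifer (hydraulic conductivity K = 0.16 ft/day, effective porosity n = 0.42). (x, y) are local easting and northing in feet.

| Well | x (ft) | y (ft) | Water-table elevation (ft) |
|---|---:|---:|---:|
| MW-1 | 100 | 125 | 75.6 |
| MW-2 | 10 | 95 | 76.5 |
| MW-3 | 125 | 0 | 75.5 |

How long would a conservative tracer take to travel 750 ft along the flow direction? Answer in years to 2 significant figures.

560 years

Differences from MW-1: to MW-2 (Δx, Δy, Δh) = (-90, -30, +0.9); to MW-3 = (25, -125, -0.1).
Solve a·Δx + b·Δy = Δh: det = (-90)·(-125) − 25·(-30) = 12000.
∂h/∂x = [(+0.9)·(-125) − (-0.1)·(-30)] / 12000 = -0.009625
∂h/∂y = [(-90)·(-0.1) − 25·(+0.9)] / 12000 = -0.001125
|∇h| = √(-0.009625² + -0.001125²) = 0.009691
Seepage velocity v = K·i/n = 0.16 × 0.009691 / 0.42 = 0.003692 ft/day.
t = 750 / 0.003692 = 2.031e+05 days = 556 years.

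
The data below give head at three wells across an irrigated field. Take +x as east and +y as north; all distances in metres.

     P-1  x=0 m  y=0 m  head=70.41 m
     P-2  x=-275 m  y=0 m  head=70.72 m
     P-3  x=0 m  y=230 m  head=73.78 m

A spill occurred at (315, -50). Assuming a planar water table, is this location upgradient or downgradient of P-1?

downgradient

∂h/∂x = (70.72 − 70.41) / (-275 − 0) = -0.001127
∂h/∂y = (73.78 − 70.41) / (230 − 0) = +0.01465
Head at (315, -50) = 70.41 + (-0.001127)·(315) + (+0.01465)·(-50) = 69.32 m.
That is lower than the 70.41 m at P-1, so the point is downgradient.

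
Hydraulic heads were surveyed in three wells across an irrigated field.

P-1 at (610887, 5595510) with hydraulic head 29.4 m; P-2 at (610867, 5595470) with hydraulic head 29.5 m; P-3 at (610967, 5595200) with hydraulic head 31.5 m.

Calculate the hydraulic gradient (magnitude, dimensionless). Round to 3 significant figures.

Three-point gradient (reference P-1): Δ to P-2 = (-20, -40, +0.1), Δ to P-3 = (80, -310, +2.1).
∂h/∂x = +0.005638, ∂h/∂y = -0.005319 (det = 9400).
|∇h| = √(0.005638² + -0.005319²) = 0.007751

0.00775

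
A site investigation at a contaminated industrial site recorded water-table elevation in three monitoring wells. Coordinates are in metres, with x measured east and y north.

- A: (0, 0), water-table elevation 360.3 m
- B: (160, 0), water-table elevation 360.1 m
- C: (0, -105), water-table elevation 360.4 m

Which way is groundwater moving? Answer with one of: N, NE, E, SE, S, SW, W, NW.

∂h/∂x = (360.1 − 360.3) / (160 − 0) = -0.001250
∂h/∂y = (360.4 − 360.3) / (-105 − 0) = -0.0009524
Flow = −∇h = (+0.001250 east, +0.0009524 north), which points northeast.

NE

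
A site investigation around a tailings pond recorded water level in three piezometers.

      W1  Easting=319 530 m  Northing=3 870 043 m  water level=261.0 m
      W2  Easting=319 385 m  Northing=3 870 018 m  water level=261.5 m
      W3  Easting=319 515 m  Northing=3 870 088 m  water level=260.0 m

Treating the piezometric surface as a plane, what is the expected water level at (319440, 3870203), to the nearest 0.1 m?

With h = a·x + b·y + c and W1 as origin, the differences give:
  (-145)·a + (-25)·b = +0.5
  (-15)·a + 45·b = -1.0
Eliminate b (×45 and ×(-25), subtract): -6900·a = -2.50 → a = ∂h/∂x = +0.0003623
Back-substitute: b = ∂h/∂y = -0.02210.
h(319440, 3870203) = 261.0 + (+0.0003623)·(-90) + (-0.02210)·(160) = 261.0 -0.033 -3.536 = 257.431 m.

257.4 m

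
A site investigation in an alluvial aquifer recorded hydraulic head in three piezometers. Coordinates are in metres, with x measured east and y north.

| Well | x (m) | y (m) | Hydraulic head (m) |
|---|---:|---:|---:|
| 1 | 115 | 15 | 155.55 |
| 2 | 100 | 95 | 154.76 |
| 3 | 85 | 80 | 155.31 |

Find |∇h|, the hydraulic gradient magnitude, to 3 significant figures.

With h = a·x + b·y + c and 1 as origin, the differences give:
  (-15)·a + 80·b = -0.79
  (-30)·a + 65·b = -0.24
Eliminate b (×65 and ×80, subtract): 1425·a = -32.150 → a = ∂h/∂x = -0.02256
Back-substitute: b = ∂h/∂y = -0.01411.
|∇h| = √(-0.02256² + -0.01411²) = 0.02661

0.0266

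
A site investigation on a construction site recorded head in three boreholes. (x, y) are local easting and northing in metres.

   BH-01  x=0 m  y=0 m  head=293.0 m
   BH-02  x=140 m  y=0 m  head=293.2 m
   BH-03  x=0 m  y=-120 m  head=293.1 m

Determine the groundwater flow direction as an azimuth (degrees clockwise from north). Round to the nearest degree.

∂h/∂x = (293.2 − 293.0) / (140 − 0) = +0.001429
∂h/∂y = (293.1 − 293.0) / (-120 − 0) = -0.0008333
Flow direction (−∇h) has components (-0.001429 E, +0.0008333 N).
Azimuth = atan2(E, N) = atan2(-0.001429, +0.0008333) = 300.3° ≈ 300°.

300°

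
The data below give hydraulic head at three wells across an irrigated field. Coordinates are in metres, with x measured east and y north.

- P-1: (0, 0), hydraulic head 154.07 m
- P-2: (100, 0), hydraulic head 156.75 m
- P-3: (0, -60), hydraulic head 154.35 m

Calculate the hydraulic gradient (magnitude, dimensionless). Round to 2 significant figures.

0.027

∂h/∂x = (156.75 − 154.07) / (100 − 0) = +0.02680
∂h/∂y = (154.35 − 154.07) / (-60 − 0) = -0.004667
|∇h| = √(0.02680² + -0.004667²) = 0.0272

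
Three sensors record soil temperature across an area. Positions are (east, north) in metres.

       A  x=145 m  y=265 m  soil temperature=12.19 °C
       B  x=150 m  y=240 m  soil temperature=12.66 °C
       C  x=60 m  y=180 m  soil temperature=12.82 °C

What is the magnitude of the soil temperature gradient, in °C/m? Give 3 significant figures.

Taking A as reference: B−A = (5, -25, +0.47); C−A = (-85, -85, +0.63).
Solve a·Δx + b·Δy = ΔT: det = 5·(-85) − (-85)·(-25) = -2550.
∂T/∂x = [(+0.47)·(-85) − (+0.63)·(-25)] / -2550 = +0.009490
∂T/∂y = [5·(+0.63) − (-85)·(+0.47)] / -2550 = -0.01690
|∇f| = √(0.009490² + -0.01690²) = 0.01938 °C/m

0.0194 °C/m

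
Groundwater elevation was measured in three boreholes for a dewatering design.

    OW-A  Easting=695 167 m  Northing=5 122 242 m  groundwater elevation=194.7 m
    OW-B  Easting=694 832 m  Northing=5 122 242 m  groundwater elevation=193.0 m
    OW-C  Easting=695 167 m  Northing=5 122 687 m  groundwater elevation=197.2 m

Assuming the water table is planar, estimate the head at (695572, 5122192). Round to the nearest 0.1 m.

∂h/∂x = (193.0 − 194.7) / (694832 − 695167) = +0.005075
∂h/∂y = (197.2 − 194.7) / (5122687 − 5122242) = +0.005618
h(695572, 5122192) = 194.7 + (+0.005075)·(405) + (+0.005618)·(-50) = 194.7 +2.055 -0.281 = 196.474 m.

196.5 m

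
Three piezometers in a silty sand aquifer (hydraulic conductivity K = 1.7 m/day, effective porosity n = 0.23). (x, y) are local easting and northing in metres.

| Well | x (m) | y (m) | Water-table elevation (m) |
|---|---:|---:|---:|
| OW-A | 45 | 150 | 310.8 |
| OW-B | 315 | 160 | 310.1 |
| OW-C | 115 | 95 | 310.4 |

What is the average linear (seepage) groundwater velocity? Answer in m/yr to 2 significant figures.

Differences from OW-A: to OW-B (Δx, Δy, Δh) = (270, 10, -0.7); to OW-C = (70, -55, -0.4).
Determinant of the coordinate differences = 270·(-55) − 70·10 = -15550.
∂h/∂x = [(-0.7)·(-55) − (-0.4)·10] / -15550 = -0.002733
∂h/∂y = [270·(-0.4) − 70·(-0.7)] / -15550 = +0.003794
|∇h| = √(-0.002733² + 0.003794²) = 0.004676
Seepage velocity v = K·i/n = 1.7 × 0.004676 / 0.23 = 0.03456 m/day = 12.62 m/yr.

13 m/yr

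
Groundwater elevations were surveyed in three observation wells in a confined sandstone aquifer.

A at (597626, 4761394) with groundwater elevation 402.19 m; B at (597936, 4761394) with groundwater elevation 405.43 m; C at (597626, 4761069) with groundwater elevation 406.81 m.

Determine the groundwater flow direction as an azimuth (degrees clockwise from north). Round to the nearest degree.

∂h/∂x = (405.43 − 402.19) / (597936 − 597626) = +0.01045
∂h/∂y = (406.81 − 402.19) / (4761069 − 4761394) = -0.01422
Flow direction (−∇h) has components (-0.01045 E, +0.01422 N).
Azimuth = atan2(E, N) = atan2(-0.01045, +0.01422) = 323.7° ≈ 324°.

324°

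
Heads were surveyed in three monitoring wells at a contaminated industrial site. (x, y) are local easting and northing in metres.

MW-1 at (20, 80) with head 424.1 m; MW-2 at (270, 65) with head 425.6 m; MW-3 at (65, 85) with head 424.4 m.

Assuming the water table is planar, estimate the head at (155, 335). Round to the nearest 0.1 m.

425.9 m

Differences from MW-1: to MW-2 (Δx, Δy, Δh) = (250, -15, +1.5); to MW-3 = (45, 5, +0.3).
Determinant of the coordinate differences = 250·5 − 45·(-15) = 1925.
∂h/∂x = [(+1.5)·5 − (+0.3)·(-15)] / 1925 = +0.006234
∂h/∂y = [250·(+0.3) − 45·(+1.5)] / 1925 = +0.003896
h(155, 335) = 424.1 + (+0.006234)·(135) + (+0.003896)·(255) = 424.1 +0.842 +0.994 = 425.935 m.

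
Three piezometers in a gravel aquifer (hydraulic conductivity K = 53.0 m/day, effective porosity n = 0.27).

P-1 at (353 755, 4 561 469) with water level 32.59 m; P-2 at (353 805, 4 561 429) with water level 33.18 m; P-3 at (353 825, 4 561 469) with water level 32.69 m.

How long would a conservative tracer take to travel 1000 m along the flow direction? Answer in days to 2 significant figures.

390 days

Differences from P-1: to P-2 (Δx, Δy, Δh) = (50, -40, +0.59); to P-3 = (70, 0, +0.10).
Solve a·Δx + b·Δy = Δh: det = 50·0 − 70·(-40) = 2800.
∂h/∂x = [(+0.59)·0 − (+0.10)·(-40)] / 2800 = +0.001429
∂h/∂y = [50·(+0.10) − 70·(+0.59)] / 2800 = -0.01296
|∇h| = √(0.001429² + -0.01296²) = 0.01304
Seepage velocity v = K·i/n = 53.0 × 0.01304 / 0.27 = 2.56 m/day.
t = 1000 / 2.56 = 390.6 days.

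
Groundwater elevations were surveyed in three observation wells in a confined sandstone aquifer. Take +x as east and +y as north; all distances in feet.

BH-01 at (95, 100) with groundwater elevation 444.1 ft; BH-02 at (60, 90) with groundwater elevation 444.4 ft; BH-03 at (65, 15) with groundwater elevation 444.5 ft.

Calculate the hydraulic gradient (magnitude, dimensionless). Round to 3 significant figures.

Differences from BH-01: to BH-02 (Δx, Δy, Δh) = (-35, -10, +0.3); to BH-03 = (-30, -85, +0.4).
Determinant of the coordinate differences = (-35)·(-85) − (-30)·(-10) = 2675.
∂h/∂x = [(+0.3)·(-85) − (+0.4)·(-10)] / 2675 = -0.008037
∂h/∂y = [(-35)·(+0.4) − (-30)·(+0.3)] / 2675 = -0.001869
|∇h| = √(-0.008037² + -0.001869²) = 0.008251

0.00825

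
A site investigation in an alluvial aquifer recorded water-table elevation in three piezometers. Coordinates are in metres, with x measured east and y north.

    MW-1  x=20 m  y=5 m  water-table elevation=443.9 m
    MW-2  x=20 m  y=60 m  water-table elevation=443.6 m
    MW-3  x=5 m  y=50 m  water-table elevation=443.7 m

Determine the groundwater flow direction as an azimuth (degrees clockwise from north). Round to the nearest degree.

029°

Taking MW-1 as reference: MW-2−MW-1 = (0, 55, -0.3); MW-3−MW-1 = (-15, 45, -0.2).
Determinant of the coordinate differences = 0·45 − (-15)·55 = 825.
∂h/∂x = [(-0.3)·45 − (-0.2)·55] / 825 = -0.003030
∂h/∂y = [0·(-0.2) − (-15)·(-0.3)] / 825 = -0.005455
Flow direction (−∇h) has components (+0.003030 E, +0.005455 N).
Azimuth = atan2(E, N) = atan2(+0.003030, +0.005455) = 29.1° ≈ 029°.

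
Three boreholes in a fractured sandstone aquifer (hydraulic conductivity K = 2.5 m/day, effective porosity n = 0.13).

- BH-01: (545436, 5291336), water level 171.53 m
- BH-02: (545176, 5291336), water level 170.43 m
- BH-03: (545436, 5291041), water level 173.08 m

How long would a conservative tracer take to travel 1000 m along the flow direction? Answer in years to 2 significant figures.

∂h/∂x = (170.43 − 171.53) / (545176 − 545436) = +0.004231
∂h/∂y = (173.08 − 171.53) / (5291041 − 5291336) = -0.005254
|∇h| = √(0.004231² + -0.005254²) = 0.006746
Seepage velocity v = K·i/n = 2.5 × 0.006746 / 0.13 = 0.1297 m/day.
t = 1000 / 0.1297 = 7710 days = 21.1 years.

21 years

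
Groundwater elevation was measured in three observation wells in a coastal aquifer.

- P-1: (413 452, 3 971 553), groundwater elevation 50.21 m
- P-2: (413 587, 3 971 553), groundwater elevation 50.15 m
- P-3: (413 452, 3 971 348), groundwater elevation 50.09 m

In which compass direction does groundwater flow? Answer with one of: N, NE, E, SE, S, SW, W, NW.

∂h/∂x = (50.15 − 50.21) / (413587 − 413452) = -0.0004444
∂h/∂y = (50.09 − 50.21) / (3971348 − 3971553) = +0.0005854
Flow = −∇h = (+0.0004444 east, -0.0005854 north), which points southeast.

SE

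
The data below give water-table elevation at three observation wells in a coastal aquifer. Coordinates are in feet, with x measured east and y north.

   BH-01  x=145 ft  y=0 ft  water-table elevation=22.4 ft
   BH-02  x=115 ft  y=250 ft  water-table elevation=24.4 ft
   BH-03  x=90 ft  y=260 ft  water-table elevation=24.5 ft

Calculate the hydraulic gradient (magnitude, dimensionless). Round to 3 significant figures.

0.00794

With h = a·x + b·y + c and BH-01 as origin, the differences give:
  (-30)·a + 250·b = +2.0
  (-55)·a + 260·b = +2.1
Eliminate b (×260 and ×250, subtract): 5950·a = -5.00 → a = ∂h/∂x = -0.0008403
Back-substitute: b = ∂h/∂y = +0.007899.
|∇h| = √(-0.0008403² + 0.007899²) = 0.007944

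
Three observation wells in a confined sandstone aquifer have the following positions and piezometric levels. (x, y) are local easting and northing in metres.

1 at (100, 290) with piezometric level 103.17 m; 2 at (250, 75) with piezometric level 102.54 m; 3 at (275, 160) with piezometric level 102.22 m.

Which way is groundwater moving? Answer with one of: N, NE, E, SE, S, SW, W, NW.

With h = a·x + b·y + c and 1 as origin, the differences give:
  150·a + (-215)·b = -0.63
  175·a + (-130)·b = -0.95
Eliminate b (×(-130) and ×(-215), subtract): 18125·a = -122.350 → a = ∂h/∂x = -0.006750
Back-substitute: b = ∂h/∂y = -0.001779.
Flow = −∇h = (+0.006750 east, +0.001779 north), which points east.

E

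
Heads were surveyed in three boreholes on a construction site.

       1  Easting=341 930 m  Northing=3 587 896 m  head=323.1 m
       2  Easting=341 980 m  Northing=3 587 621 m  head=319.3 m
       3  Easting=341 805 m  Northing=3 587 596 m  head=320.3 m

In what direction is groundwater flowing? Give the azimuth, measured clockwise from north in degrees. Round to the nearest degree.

With h = a·x + b·y + c and 1 as origin, the differences give:
  50·a + (-275)·b = -3.8
  (-125)·a + (-300)·b = -2.8
Eliminate b (×(-300) and ×(-275), subtract): -49375·a = 370.00 → a = ∂h/∂x = -0.007494
Back-substitute: b = ∂h/∂y = +0.01246.
Flow direction (−∇h) has components (+0.007494 E, -0.01246 N).
Azimuth = atan2(E, N) = atan2(+0.007494, -0.01246) = 149.0° ≈ 149°.

149°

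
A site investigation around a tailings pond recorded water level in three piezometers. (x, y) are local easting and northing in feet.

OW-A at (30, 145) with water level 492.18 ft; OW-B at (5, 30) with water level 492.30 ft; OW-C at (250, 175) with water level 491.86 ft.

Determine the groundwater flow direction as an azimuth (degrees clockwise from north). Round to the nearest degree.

061°

Taking OW-A as reference: OW-B−OW-A = (-25, -115, +0.12); OW-C−OW-A = (220, 30, -0.32).
Determinant of the coordinate differences = (-25)·30 − 220·(-115) = 24550.
∂h/∂x = [(+0.12)·30 − (-0.32)·(-115)] / 24550 = -0.001352
∂h/∂y = [(-25)·(-0.32) − 220·(+0.12)] / 24550 = -0.0007495
Flow direction (−∇h) has components (+0.001352 E, +0.0007495 N).
Azimuth = atan2(E, N) = atan2(+0.001352, +0.0007495) = 61.0° ≈ 061°.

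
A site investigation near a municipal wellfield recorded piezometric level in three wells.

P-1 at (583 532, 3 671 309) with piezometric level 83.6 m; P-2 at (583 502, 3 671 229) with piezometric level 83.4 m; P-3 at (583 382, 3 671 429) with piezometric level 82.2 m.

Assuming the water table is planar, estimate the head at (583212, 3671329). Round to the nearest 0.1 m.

80.8 m

Taking P-1 as reference: P-2−P-1 = (-30, -80, -0.2); P-3−P-1 = (-150, 120, -1.4).
Solve a·Δx + b·Δy = Δh: det = (-30)·120 − (-150)·(-80) = -15600.
∂h/∂x = [(-0.2)·120 − (-1.4)·(-80)] / -15600 = +0.008718
∂h/∂y = [(-30)·(-1.4) − (-150)·(-0.2)] / -15600 = -0.0007692
h(583212, 3671329) = 83.6 + (+0.008718)·(-320) + (-0.0007692)·(20) = 83.6 -2.790 -0.015 = 80.795 m.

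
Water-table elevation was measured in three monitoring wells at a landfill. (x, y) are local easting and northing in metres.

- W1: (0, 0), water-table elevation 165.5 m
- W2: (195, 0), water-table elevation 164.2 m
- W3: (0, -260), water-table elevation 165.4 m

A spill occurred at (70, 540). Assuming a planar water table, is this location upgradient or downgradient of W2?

∂h/∂x = (164.2 − 165.5) / (195 − 0) = -0.006667
∂h/∂y = (165.4 − 165.5) / (-260 − 0) = +0.0003846
Head at (70, 540) = 165.5 + (-0.006667)·(70) + (+0.0003846)·(540) = 165.24 m.
That is higher than the 164.2 m at W2, so the point is upgradient.

upgradient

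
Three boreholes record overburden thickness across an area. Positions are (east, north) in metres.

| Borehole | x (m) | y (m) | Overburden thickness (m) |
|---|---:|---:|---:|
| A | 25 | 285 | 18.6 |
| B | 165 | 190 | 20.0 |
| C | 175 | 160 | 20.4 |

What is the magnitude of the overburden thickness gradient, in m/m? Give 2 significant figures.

0.013 m/m

Three-point gradient (reference A): Δ to B = (140, -95, +1.4), Δ to C = (150, -125, +1.8).
∂d/∂x = +0.001231, ∂d/∂y = -0.01292 (det = -3250).
|∇f| = √(0.001231² + -0.01292²) = 0.01298 m/m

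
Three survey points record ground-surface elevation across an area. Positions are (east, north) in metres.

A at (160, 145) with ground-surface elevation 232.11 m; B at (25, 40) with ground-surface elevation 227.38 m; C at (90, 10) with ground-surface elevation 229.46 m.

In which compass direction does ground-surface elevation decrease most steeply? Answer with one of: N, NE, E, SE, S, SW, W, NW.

W

With z = a·x + b·y + c and A as origin, the differences give:
  (-135)·a + (-105)·b = -4.73
  (-70)·a + (-135)·b = -2.65
Eliminate b (×(-135) and ×(-105), subtract): 10875·a = 360.300 → a = ∂z/∂x = +0.03313
Back-substitute: b = ∂z/∂y = +0.002451.
Steepest decrease is along −∇f = (-0.03313 E, -0.002451 N) → west.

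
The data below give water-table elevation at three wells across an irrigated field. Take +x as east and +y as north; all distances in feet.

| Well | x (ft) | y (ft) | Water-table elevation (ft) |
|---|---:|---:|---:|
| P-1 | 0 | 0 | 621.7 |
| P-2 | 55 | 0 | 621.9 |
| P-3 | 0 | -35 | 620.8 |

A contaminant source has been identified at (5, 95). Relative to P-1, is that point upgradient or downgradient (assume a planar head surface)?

upgradient

∂h/∂x = (621.9 − 621.7) / (55 − 0) = +0.003636
∂h/∂y = (620.8 − 621.7) / (-35 − 0) = +0.02571
Head at (5, 95) = 621.7 + (+0.003636)·(5) + (+0.02571)·(95) = 624.16 ft.
That is higher than the 621.7 ft at P-1, so the point is upgradient.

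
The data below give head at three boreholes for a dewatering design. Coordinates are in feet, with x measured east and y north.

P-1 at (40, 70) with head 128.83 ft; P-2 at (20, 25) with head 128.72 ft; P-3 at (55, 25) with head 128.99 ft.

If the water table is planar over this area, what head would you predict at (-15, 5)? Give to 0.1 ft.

128.5 ft

Taking P-1 as reference: P-2−P-1 = (-20, -45, -0.11); P-3−P-1 = (15, -45, +0.16).
Determinant of the coordinate differences = (-20)·(-45) − 15·(-45) = 1575.
∂h/∂x = [(-0.11)·(-45) − (+0.16)·(-45)] / 1575 = +0.007714
∂h/∂y = [(-20)·(+0.16) − 15·(-0.11)] / 1575 = -0.0009841
h(-15, 5) = 128.83 + (+0.007714)·(-55) + (-0.0009841)·(-65) = 128.83 -0.424 +0.064 = 128.470 ft.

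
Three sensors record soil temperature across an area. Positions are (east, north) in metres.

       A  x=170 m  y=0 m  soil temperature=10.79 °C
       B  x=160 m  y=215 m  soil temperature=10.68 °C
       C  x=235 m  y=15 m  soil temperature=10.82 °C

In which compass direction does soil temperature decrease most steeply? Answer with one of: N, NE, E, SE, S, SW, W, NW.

With T = a·x + b·y + c and A as origin, the differences give:
  (-10)·a + 215·b = -0.11
  65·a + 15·b = +0.03
Eliminate b (×15 and ×215, subtract): -14125·a = -8.100 → a = ∂T/∂x = +0.0005735
Back-substitute: b = ∂T/∂y = -0.0004850.
Steepest decrease is along −∇f = (-0.0005735 E, +0.0004850 N) → northwest.

NW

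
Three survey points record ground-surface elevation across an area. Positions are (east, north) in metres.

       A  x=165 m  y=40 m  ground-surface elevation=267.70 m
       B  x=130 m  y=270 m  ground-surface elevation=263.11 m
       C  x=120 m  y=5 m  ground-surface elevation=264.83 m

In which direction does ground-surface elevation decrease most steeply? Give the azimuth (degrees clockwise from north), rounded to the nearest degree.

Taking A as reference: B−A = (-35, 230, -4.59); C−A = (-45, -35, -2.87).
Determinant of the coordinate differences = (-35)·(-35) − (-45)·230 = 11575.
∂z/∂x = [(-4.59)·(-35) − (-2.87)·230] / 11575 = +0.07091
∂z/∂y = [(-35)·(-2.87) − (-45)·(-4.59)] / 11575 = -0.009166
Steepest decrease is along −∇f: components (-0.07091 E, +0.009166 N).
Azimuth = atan2(-0.07091, +0.009166) = 277.4° ≈ 277°.

277°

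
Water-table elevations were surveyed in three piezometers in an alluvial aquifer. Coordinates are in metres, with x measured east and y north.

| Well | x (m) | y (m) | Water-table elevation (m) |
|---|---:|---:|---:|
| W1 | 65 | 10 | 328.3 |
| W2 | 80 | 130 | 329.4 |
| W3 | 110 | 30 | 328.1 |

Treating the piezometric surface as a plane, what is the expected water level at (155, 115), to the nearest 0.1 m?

328.6 m

Taking W1 as reference: W2−W1 = (15, 120, +1.1); W3−W1 = (45, 20, -0.2).
Determinant of the coordinate differences = 15·20 − 45·120 = -5100.
∂h/∂x = [(+1.1)·20 − (-0.2)·120] / -5100 = -0.009020
∂h/∂y = [15·(-0.2) − 45·(+1.1)] / -5100 = +0.01029
h(155, 115) = 328.3 + (-0.009020)·(90) + (+0.01029)·(105) = 328.3 -0.812 +1.081 = 328.569 m.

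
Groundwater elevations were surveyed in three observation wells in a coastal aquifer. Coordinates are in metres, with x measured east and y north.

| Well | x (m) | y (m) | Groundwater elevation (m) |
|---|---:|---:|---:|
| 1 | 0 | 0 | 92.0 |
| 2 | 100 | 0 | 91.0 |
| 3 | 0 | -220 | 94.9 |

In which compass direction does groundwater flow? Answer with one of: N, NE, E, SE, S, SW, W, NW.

∂h/∂x = (91.0 − 92.0) / (100 − 0) = -0.01000
∂h/∂y = (94.9 − 92.0) / (-220 − 0) = -0.01318
Flow = −∇h = (+0.01000 east, +0.01318 north), which points northeast.

NE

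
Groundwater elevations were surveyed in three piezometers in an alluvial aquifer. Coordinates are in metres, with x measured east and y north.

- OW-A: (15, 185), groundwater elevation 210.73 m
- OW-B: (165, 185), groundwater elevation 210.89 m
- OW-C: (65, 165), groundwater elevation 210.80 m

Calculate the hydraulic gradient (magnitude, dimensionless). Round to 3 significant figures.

0.00135

Differences from OW-A: to OW-B (Δx, Δy, Δh) = (150, 0, +0.16); to OW-C = (50, -20, +0.07).
Determinant of the coordinate differences = 150·(-20) − 50·0 = -3000.
∂h/∂x = [(+0.16)·(-20) − (+0.07)·0] / -3000 = +0.001067
∂h/∂y = [150·(+0.07) − 50·(+0.16)] / -3000 = -0.0008333
|∇h| = √(0.001067² + -0.0008333²) = 0.001354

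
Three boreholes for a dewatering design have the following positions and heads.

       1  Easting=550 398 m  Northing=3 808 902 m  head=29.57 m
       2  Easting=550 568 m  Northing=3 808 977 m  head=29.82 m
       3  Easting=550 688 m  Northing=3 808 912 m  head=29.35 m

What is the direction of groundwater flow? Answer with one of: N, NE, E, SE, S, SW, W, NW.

S

Differences from 1: to 2 (Δx, Δy, Δh) = (170, 75, +0.25); to 3 = (290, 10, -0.22).
Solve a·Δx + b·Δy = Δh: det = 170·10 − 290·75 = -20050.
∂h/∂x = [(+0.25)·10 − (-0.22)·75] / -20050 = -0.0009476
∂h/∂y = [170·(-0.22) − 290·(+0.25)] / -20050 = +0.005481
Flow = −∇h = (+0.0009476 east, -0.005481 north), which points south.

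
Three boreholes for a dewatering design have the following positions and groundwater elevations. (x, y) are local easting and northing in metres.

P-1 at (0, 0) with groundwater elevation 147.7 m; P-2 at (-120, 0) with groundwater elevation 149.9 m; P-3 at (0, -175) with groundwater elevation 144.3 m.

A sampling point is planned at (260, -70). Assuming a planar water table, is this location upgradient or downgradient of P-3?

downgradient

∂h/∂x = (149.9 − 147.7) / (-120 − 0) = -0.01833
∂h/∂y = (144.3 − 147.7) / (-175 − 0) = +0.01943
Head at (260, -70) = 147.7 + (-0.01833)·(260) + (+0.01943)·(-70) = 141.57 m.
That is lower than the 144.3 m at P-3, so the point is downgradient.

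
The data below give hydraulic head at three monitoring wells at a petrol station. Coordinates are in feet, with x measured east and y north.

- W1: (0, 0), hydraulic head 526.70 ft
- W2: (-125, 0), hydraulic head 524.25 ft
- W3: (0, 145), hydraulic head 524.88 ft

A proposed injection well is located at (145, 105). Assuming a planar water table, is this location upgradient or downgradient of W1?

∂h/∂x = (524.25 − 526.70) / (-125 − 0) = +0.01960
∂h/∂y = (524.88 − 526.70) / (145 − 0) = -0.01255
Head at (145, 105) = 526.70 + (+0.01960)·(145) + (-0.01255)·(105) = 528.22 ft.
That is higher than the 526.70 ft at W1, so the point is upgradient.

upgradient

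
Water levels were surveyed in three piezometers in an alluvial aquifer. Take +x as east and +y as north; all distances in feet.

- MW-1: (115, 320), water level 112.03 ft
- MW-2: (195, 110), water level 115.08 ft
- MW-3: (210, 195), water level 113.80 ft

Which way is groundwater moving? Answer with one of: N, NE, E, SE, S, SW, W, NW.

N

With h = a·x + b·y + c and MW-1 as origin, the differences give:
  80·a + (-210)·b = +3.05
  95·a + (-125)·b = +1.77
Eliminate b (×(-125) and ×(-210), subtract): 9950·a = -9.550 → a = ∂h/∂x = -0.0009598
Back-substitute: b = ∂h/∂y = -0.01489.
Flow = −∇h = (+0.0009598 east, +0.01489 north), which points north.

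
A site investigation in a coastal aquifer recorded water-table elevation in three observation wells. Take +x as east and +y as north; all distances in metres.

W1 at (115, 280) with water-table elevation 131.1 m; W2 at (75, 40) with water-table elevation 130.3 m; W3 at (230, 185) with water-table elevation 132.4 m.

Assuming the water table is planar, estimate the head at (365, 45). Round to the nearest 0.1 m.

Differences from W1: to W2 (Δx, Δy, Δh) = (-40, -240, -0.8); to W3 = (115, -95, +1.3).
Solve a·Δx + b·Δy = Δh: det = (-40)·(-95) − 115·(-240) = 31400.
∂h/∂x = [(-0.8)·(-95) − (+1.3)·(-240)] / 31400 = +0.01236
∂h/∂y = [(-40)·(+1.3) − 115·(-0.8)] / 31400 = +0.001274
h(365, 45) = 131.1 + (+0.01236)·(250) + (+0.001274)·(-235) = 131.1 +3.089 -0.299 = 133.890 m.

133.9 m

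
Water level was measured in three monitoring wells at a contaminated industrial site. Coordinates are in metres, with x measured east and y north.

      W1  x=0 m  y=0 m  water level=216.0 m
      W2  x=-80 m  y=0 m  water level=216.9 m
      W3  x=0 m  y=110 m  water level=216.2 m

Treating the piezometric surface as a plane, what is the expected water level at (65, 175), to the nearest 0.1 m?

∂h/∂x = (216.9 − 216.0) / (-80 − 0) = -0.01125
∂h/∂y = (216.2 − 216.0) / (110 − 0) = +0.001818
h(65, 175) = 216.0 + (-0.01125)·(65) + (+0.001818)·(175) = 216.0 -0.731 +0.318 = 215.587 m.

215.6 m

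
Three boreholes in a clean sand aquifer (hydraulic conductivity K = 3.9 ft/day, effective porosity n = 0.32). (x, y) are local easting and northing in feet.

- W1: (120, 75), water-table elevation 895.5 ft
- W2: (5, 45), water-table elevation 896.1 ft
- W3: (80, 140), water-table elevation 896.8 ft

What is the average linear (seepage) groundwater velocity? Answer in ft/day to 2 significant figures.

Taking W1 as reference: W2−W1 = (-115, -30, +0.6); W3−W1 = (-40, 65, +1.3).
Determinant of the coordinate differences = (-115)·65 − (-40)·(-30) = -8675.
∂h/∂x = [(+0.6)·65 − (+1.3)·(-30)] / -8675 = -0.008991
∂h/∂y = [(-115)·(+1.3) − (-40)·(+0.6)] / -8675 = +0.01447
|∇h| = √(-0.008991² + 0.01447²) = 0.01704
Seepage velocity v = K·i/n = 3.9 × 0.01704 / 0.32 = 0.2077 ft/day.

0.21 ft/day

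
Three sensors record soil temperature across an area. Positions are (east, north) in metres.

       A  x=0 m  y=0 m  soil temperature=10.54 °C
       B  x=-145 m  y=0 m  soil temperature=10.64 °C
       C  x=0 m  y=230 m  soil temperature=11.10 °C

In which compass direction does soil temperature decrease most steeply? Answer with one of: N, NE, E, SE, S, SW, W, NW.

S

∂T/∂x = (10.64 − 10.54) / (-145 − 0) = -0.0006897
∂T/∂y = (11.10 − 10.54) / (230 − 0) = +0.002435
Steepest decrease is along −∇f = (+0.0006897 E, -0.002435 N) → south.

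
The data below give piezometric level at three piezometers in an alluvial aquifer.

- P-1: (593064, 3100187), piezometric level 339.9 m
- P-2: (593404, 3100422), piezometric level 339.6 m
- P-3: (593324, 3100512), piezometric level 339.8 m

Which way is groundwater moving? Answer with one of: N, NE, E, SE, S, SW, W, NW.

SE

Differences from P-1: to P-2 (Δx, Δy, Δh) = (340, 235, -0.3); to P-3 = (260, 325, -0.1).
Solve a·Δx + b·Δy = Δh: det = 340·325 − 260·235 = 49400.
∂h/∂x = [(-0.3)·325 − (-0.1)·235] / 49400 = -0.001498
∂h/∂y = [340·(-0.1) − 260·(-0.3)] / 49400 = +0.0008907
Flow = −∇h = (+0.001498 east, -0.0008907 north), which points southeast.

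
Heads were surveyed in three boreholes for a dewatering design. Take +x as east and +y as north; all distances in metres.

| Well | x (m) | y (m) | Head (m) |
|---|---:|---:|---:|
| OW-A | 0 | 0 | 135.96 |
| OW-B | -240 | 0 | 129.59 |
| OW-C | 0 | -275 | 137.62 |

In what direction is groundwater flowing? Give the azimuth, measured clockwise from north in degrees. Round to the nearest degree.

∂h/∂x = (129.59 − 135.96) / (-240 − 0) = +0.02654
∂h/∂y = (137.62 − 135.96) / (-275 − 0) = -0.006036
Flow direction (−∇h) has components (-0.02654 E, +0.006036 N).
Azimuth = atan2(E, N) = atan2(-0.02654, +0.006036) = 282.8° ≈ 283°.

283°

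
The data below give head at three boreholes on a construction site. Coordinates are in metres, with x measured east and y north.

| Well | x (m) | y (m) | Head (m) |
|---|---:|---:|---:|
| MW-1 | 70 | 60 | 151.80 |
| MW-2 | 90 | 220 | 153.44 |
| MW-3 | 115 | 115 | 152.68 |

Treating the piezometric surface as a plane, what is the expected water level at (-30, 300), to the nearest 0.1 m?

153.2 m

With h = a·x + b·y + c and MW-1 as origin, the differences give:
  20·a + 160·b = +1.64
  45·a + 55·b = +0.88
Eliminate b (×55 and ×160, subtract): -6100·a = -50.600 → a = ∂h/∂x = +0.008295
Back-substitute: b = ∂h/∂y = +0.009213.
h(-30, 300) = 151.80 + (+0.008295)·(-100) + (+0.009213)·(240) = 151.80 -0.830 +2.211 = 153.182 m.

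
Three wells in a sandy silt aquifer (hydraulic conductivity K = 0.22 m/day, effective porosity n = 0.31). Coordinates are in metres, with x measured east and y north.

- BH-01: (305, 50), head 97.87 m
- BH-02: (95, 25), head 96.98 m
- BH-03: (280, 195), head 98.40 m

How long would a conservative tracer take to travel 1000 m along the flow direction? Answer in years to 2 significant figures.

680 years

With h = a·x + b·y + c and BH-01 as origin, the differences give:
  (-210)·a + (-25)·b = -0.89
  (-25)·a + 145·b = +0.53
Eliminate b (×145 and ×(-25), subtract): -31075·a = -115.800 → a = ∂h/∂x = +0.003726
Back-substitute: b = ∂h/∂y = +0.004298.
|∇h| = √(0.003726² + 0.004298²) = 0.005688
Seepage velocity v = K·i/n = 0.22 × 0.005688 / 0.31 = 0.004037 m/day.
t = 1000 / 0.004037 = 2.477e+05 days = 678 years.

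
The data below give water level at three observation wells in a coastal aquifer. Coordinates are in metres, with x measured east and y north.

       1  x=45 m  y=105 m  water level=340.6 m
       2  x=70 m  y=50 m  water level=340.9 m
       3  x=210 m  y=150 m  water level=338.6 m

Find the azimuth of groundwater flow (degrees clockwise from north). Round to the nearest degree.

044°

Differences from 1: to 2 (Δx, Δy, Δh) = (25, -55, +0.3); to 3 = (165, 45, -2.0).
Determinant of the coordinate differences = 25·45 − 165·(-55) = 10200.
∂h/∂x = [(+0.3)·45 − (-2.0)·(-55)] / 10200 = -0.009461
∂h/∂y = [25·(-2.0) − 165·(+0.3)] / 10200 = -0.009755
Flow direction (−∇h) has components (+0.009461 E, +0.009755 N).
Azimuth = atan2(E, N) = atan2(+0.009461, +0.009755) = 44.1° ≈ 044°.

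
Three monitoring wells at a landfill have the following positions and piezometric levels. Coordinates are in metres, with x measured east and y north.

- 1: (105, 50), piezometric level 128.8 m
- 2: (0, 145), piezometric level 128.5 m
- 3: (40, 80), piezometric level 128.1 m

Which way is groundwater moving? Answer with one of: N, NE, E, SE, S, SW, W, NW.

SW

With h = a·x + b·y + c and 1 as origin, the differences give:
  (-105)·a + 95·b = -0.3
  (-65)·a + 30·b = -0.7
Eliminate b (×30 and ×95, subtract): 3025·a = 57.50 → a = ∂h/∂x = +0.01901
Back-substitute: b = ∂h/∂y = +0.01785.
Flow = −∇h = (-0.01901 east, -0.01785 north), which points southwest.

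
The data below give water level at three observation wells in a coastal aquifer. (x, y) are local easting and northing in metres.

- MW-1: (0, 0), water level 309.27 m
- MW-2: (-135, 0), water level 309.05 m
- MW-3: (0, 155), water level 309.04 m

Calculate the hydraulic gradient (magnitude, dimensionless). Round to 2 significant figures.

∂h/∂x = (309.05 − 309.27) / (-135 − 0) = +0.001630
∂h/∂y = (309.04 − 309.27) / (155 − 0) = -0.001484
|∇h| = √(0.001630² + -0.001484²) = 0.002204

0.0022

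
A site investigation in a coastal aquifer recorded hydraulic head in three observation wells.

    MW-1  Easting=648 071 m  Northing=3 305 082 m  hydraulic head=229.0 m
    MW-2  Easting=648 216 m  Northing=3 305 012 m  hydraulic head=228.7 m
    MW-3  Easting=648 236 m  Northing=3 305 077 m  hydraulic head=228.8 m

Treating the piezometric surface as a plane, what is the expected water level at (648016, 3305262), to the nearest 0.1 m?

With h = a·x + b·y + c and MW-1 as origin, the differences give:
  145·a + (-70)·b = -0.3
  165·a + (-5)·b = -0.2
Eliminate b (×(-5) and ×(-70), subtract): 10825·a = -12.50 → a = ∂h/∂x = -0.001155
Back-substitute: b = ∂h/∂y = +0.001894.
h(648016, 3305262) = 229.0 + (-0.001155)·(-55) + (+0.001894)·(180) = 229.0 +0.064 +0.341 = 229.404 m.

229.4 m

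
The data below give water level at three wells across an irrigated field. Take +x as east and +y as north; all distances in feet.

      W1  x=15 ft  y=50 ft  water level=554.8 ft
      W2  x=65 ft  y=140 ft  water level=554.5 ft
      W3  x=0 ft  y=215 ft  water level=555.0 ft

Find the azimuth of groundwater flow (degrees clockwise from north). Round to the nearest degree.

095°

Taking W1 as reference: W2−W1 = (50, 90, -0.3); W3−W1 = (-15, 165, +0.2).
Solve a·Δx + b·Δy = Δh: det = 50·165 − (-15)·90 = 9600.
∂h/∂x = [(-0.3)·165 − (+0.2)·90] / 9600 = -0.007031
∂h/∂y = [50·(+0.2) − (-15)·(-0.3)] / 9600 = +0.0005729
Flow direction (−∇h) has components (+0.007031 E, -0.0005729 N).
Azimuth = atan2(E, N) = atan2(+0.007031, -0.0005729) = 94.7° ≈ 095°.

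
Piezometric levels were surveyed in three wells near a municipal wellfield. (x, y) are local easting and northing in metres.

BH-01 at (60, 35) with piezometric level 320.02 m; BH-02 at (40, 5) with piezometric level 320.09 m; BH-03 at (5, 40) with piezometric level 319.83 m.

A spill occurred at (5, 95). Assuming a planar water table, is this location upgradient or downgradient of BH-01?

With h = a·x + b·y + c and BH-01 as origin, the differences give:
  (-20)·a + (-30)·b = +0.07
  (-55)·a + 5·b = -0.19
Eliminate b (×5 and ×(-30), subtract): -1750·a = -5.350 → a = ∂h/∂x = +0.003057
Back-substitute: b = ∂h/∂y = -0.004371.
Head at (5, 95) = 320.02 + (+0.003057)·(-55) + (-0.004371)·(60) = 319.59 m.
That is lower than the 320.02 m at BH-01, so the point is downgradient.

downgradient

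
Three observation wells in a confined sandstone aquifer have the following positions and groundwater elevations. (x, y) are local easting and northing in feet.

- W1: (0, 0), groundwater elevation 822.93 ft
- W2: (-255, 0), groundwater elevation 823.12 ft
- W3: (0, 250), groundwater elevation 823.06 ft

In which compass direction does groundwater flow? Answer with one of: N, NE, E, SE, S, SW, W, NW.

∂h/∂x = (823.12 − 822.93) / (-255 − 0) = -0.0007451
∂h/∂y = (823.06 − 822.93) / (250 − 0) = +0.0005200
Flow = −∇h = (+0.0007451 east, -0.0005200 north), which points southeast.

SE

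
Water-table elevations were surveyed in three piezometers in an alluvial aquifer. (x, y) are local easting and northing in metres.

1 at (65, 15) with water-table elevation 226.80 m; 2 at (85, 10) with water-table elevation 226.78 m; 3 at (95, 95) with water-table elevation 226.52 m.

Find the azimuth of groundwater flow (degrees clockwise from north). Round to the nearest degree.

031°

Differences from 1: to 2 (Δx, Δy, Δh) = (20, -5, -0.02); to 3 = (30, 80, -0.28).
Determinant of the coordinate differences = 20·80 − 30·(-5) = 1750.
∂h/∂x = [(-0.02)·80 − (-0.28)·(-5)] / 1750 = -0.001714
∂h/∂y = [20·(-0.28) − 30·(-0.02)] / 1750 = -0.002857
Flow direction (−∇h) has components (+0.001714 E, +0.002857 N).
Azimuth = atan2(E, N) = atan2(+0.001714, +0.002857) = 31.0° ≈ 031°.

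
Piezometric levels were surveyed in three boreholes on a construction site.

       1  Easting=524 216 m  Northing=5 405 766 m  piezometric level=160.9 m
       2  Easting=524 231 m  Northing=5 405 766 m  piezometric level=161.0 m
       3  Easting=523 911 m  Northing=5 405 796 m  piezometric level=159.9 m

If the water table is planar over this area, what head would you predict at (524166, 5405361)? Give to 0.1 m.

Differences from 1: to 2 (Δx, Δy, Δh) = (15, 0, +0.1); to 3 = (-305, 30, -1.0).
Determinant of the coordinate differences = 15·30 − (-305)·0 = 450.
∂h/∂x = [(+0.1)·30 − (-1.0)·0] / 450 = +0.006667
∂h/∂y = [15·(-1.0) − (-305)·(+0.1)] / 450 = +0.03444
h(524166, 5405361) = 160.9 + (+0.006667)·(-50) + (+0.03444)·(-405) = 160.9 -0.333 -13.950 = 146.617 m.

146.6 m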